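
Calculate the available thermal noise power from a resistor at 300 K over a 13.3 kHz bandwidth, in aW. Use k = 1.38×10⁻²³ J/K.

55.1 aW

P_n = kTB = 1.38×10⁻²³ × 300 × 1.33×10⁴ = 5.51×10⁻¹⁷ W = 55.1 aW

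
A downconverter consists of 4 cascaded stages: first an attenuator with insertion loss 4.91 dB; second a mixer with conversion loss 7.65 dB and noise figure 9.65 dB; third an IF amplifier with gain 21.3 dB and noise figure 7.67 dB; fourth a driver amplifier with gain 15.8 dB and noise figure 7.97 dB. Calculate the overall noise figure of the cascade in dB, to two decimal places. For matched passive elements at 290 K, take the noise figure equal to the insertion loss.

Convert to linear (a loss of L dB is a gain of −L dB): F_i = 10^(NF_i/10), G_i = 10^(G_i,dB/10)
  Stage 1: F_1 = 10^(4.91/10) = 3.097, G_1 = 10^(−4.91/10) = 0.3228
  Stage 2: F_2 = 10^(9.65/10) = 9.226, G_2 = 10^(−7.65/10) = 0.1718
  Stage 3: F_3 = 10^(7.67/10) = 5.848, G_3 = 10^(21.3/10) = 134.9
  Stage 4: F_4 = 10^(7.97/10) = 6.266, G_4 = 10^(15.8/10) = 38.02
Friis cascade:
  F = 3.097 + (9.226 − 1)/0.3228 + (5.848 − 1)/0.05546 + (6.266 − 1)/7.482 = 116.7
NF = 10 log₁₀(116.7) = 20.67 dB

20.67 dB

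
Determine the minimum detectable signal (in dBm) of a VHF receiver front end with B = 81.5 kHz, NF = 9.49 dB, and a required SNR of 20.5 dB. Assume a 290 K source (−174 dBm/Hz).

−94.9 dBm

Sensitivity = −174 + 10 log₁₀(B) + NF + SNR_min
= −174 + 49.11 + 9.49 + 20.5
= −94.90 dBm → −94.9 dBm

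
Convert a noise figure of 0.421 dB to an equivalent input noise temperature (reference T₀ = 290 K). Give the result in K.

29.5 K

F = 10^(0.421/10) = 1.10179
T_e = (F − 1)·T₀ = (1.10179 − 1) × 290 = 29.5 K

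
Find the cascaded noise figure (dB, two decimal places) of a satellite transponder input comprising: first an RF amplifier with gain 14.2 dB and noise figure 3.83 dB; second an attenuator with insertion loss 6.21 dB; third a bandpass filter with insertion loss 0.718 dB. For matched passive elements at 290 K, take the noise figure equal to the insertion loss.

Convert to linear (a loss of L dB is a gain of −L dB): F_i = 10^(NF_i/10), G_i = 10^(G_i,dB/10)
  Stage 1: F_1 = 10^(3.83/10) = 2.415, G_1 = 10^(14.2/10) = 26.30
  Stage 2: F_2 = 10^(6.21/10) = 4.178, G_2 = 10^(−6.21/10) = 0.2393
  Stage 3: F_3 = 10^(0.718/10) = 1.180, G_3 = 10^(−0.718/10) = 0.8476
Friis cascade:
  F = 2.415 + (4.178 − 1)/26.30 + (1.180 − 1)/6.295 = 2.565
NF = 10 log₁₀(2.565) = 4.09 dB

4.09 dB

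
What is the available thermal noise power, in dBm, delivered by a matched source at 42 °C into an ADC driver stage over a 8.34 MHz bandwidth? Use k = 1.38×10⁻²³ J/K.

T = 42 °C + 273.15 = 315.15 K
P_n = kTB = 1.38×10⁻²³ × 315.15 × 8.34×10⁶ = 3.63×10⁻¹⁴ W
In dBm: 10 log₁₀(3.63×10⁻¹⁴ / 10⁻³) = −104.4 dBm

−104.4 dBm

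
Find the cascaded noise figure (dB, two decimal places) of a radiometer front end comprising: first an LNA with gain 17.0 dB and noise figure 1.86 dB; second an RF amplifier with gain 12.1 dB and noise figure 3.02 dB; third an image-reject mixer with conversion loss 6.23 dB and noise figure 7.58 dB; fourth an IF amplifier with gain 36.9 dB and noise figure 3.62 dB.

Convert to linear (a loss of L dB is a gain of −L dB): F_i = 10^(NF_i/10), G_i = 10^(G_i,dB/10)
  Stage 1: F_1 = 10^(1.86/10) = 1.535, G_1 = 10^(17.0/10) = 50.12
  Stage 2: F_2 = 10^(3.02/10) = 2.004, G_2 = 10^(12.1/10) = 16.22
  Stage 3: F_3 = 10^(7.58/10) = 5.728, G_3 = 10^(−6.23/10) = 0.2382
  Stage 4: F_4 = 10^(3.62/10) = 2.301, G_4 = 10^(36.9/10) = 4898
Friis cascade:
  F = 1.535 + (2.004 − 1)/50.12 + (5.728 − 1)/812.8 + (2.301 − 1)/193.6 = 1.567
NF = 10 log₁₀(1.567) = 1.95 dB

1.95 dB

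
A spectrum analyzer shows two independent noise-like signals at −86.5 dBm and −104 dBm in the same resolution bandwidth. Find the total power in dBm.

Convert to linear, add, convert back:
P₁ = 2.24×10⁻¹² W, P₂ = 3.98×10⁻¹⁴ W
P_tot = 2.28×10⁻¹² W → 10 log₁₀(P_tot / 10⁻³) = −86.4 dBm

−86.4 dBm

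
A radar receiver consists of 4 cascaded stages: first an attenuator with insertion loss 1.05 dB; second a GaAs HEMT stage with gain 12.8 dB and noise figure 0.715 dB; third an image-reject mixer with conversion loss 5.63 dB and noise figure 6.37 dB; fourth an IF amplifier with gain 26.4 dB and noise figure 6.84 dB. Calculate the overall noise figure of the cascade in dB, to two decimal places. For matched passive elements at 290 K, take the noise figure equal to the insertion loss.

4.25 dB

Convert to linear (a loss of L dB is a gain of −L dB): F_i = 10^(NF_i/10), G_i = 10^(G_i,dB/10)
  Stage 1: F_1 = 10^(1.05/10) = 1.274, G_1 = 10^(−1.05/10) = 0.7852
  Stage 2: F_2 = 10^(0.715/10) = 1.179, G_2 = 10^(12.8/10) = 19.05
  Stage 3: F_3 = 10^(6.37/10) = 4.335, G_3 = 10^(−5.63/10) = 0.2735
  Stage 4: F_4 = 10^(6.84/10) = 4.831, G_4 = 10^(26.4/10) = 436.5
Friis cascade:
  F = 1.274 + (1.179 − 1)/0.7852 + (4.335 − 1)/14.96 + (4.831 − 1)/4.093 = 2.660
NF = 10 log₁₀(2.660) = 4.25 dB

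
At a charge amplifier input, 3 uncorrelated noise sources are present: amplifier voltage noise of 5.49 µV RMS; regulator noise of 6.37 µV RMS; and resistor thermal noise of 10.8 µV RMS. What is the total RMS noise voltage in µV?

Uncorrelated sources add in power (mean-square): V_tot = √(ΣV_i²)
V_tot = √[(5.49×10⁻⁶)² + (6.37×10⁻⁶)² + (1.08×10⁻⁵)²] = 1.37×10⁻⁵ V = 13.7 µV

13.7 µV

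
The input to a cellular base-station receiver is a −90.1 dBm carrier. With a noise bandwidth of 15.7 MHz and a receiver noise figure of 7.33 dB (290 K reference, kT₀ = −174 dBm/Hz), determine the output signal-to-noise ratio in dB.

Noise floor: N = −174 + 10 log₁₀(B) + NF
10 log₁₀(1.57×10⁷) = 71.96 dB
N = −174 + 71.96 + 7.33 = −94.71 dBm
SNR = P_sig − N = −90.1 − (−94.71) = 4.61 dB → 4.6 dB

4.6 dB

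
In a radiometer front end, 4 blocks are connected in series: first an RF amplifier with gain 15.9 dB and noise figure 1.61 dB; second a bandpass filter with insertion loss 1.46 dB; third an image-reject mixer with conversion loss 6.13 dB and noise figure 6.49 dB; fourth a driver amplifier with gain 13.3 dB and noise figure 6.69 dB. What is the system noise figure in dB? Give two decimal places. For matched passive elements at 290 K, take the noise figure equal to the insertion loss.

Convert to linear (a loss of L dB is a gain of −L dB): F_i = 10^(NF_i/10), G_i = 10^(G_i,dB/10)
  Stage 1: F_1 = 10^(1.61/10) = 1.449, G_1 = 10^(15.9/10) = 38.90
  Stage 2: F_2 = 10^(1.46/10) = 1.400, G_2 = 10^(−1.46/10) = 0.7145
  Stage 3: F_3 = 10^(6.49/10) = 4.457, G_3 = 10^(−6.13/10) = 0.2438
  Stage 4: F_4 = 10^(6.69/10) = 4.667, G_4 = 10^(13.3/10) = 21.38
Friis cascade:
  F = 1.449 + (1.400 − 1)/38.90 + (4.457 − 1)/27.80 + (4.667 − 1)/6.776 = 2.124
NF = 10 log₁₀(2.124) = 3.27 dB

3.27 dB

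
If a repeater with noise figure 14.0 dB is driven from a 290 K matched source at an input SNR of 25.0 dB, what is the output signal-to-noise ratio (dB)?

By definition F = SNR_in/SNR_out, so in dB: SNR_out = SNR_in − NF
SNR_out = 25.0 − 14.0 = 11.0 dB

11.0 dB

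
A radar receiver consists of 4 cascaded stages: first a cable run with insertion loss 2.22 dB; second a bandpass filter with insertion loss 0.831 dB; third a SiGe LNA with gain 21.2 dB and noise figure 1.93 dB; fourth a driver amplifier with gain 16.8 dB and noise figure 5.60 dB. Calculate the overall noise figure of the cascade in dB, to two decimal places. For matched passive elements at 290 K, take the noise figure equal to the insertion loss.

Convert to linear (a loss of L dB is a gain of −L dB): F_i = 10^(NF_i/10), G_i = 10^(G_i,dB/10)
  Stage 1: F_1 = 10^(2.22/10) = 1.667, G_1 = 10^(−2.22/10) = 0.5998
  Stage 2: F_2 = 10^(0.831/10) = 1.211, G_2 = 10^(−0.831/10) = 0.8258
  Stage 3: F_3 = 10^(1.93/10) = 1.560, G_3 = 10^(21.2/10) = 131.8
  Stage 4: F_4 = 10^(5.60/10) = 3.631, G_4 = 10^(16.8/10) = 47.86
Friis cascade:
  F = 1.667 + (1.211 − 1)/0.5998 + (1.560 − 1)/0.4953 + (3.631 − 1)/65.30 = 3.189
NF = 10 log₁₀(3.189) = 5.04 dB

5.04 dB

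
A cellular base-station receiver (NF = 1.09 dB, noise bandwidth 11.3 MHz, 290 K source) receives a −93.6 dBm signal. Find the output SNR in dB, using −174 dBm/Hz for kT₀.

Noise floor: N = −174 + 10 log₁₀(B) + NF
10 log₁₀(1.13×10⁷) = 70.53 dB
N = −174 + 70.53 + 1.09 = −102.38 dBm
SNR = P_sig − N = −93.6 − (−102.38) = 8.78 dB → 8.8 dB

8.8 dB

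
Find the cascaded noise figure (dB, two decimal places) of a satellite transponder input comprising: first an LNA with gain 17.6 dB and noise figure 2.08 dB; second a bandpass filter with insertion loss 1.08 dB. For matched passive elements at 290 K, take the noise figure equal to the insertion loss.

Convert to linear (a loss of L dB is a gain of −L dB): F_i = 10^(NF_i/10), G_i = 10^(G_i,dB/10)
  Stage 1: F_1 = 10^(2.08/10) = 1.614, G_1 = 10^(17.6/10) = 57.54
  Stage 2: F_2 = 10^(1.08/10) = 1.282, G_2 = 10^(−1.08/10) = 0.7798
Friis cascade:
  F = 1.614 + (1.282 − 1)/57.54 = 1.619
NF = 10 log₁₀(1.619) = 2.09 dB

2.09 dB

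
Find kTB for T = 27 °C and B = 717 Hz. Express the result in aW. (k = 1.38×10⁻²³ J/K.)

T = 27 °C + 273.15 = 300.15 K
P_n = kTB = 1.38×10⁻²³ × 300.15 × 7.17×10² = 2.97×10⁻¹⁸ W = 2.97 aW

2.97 aW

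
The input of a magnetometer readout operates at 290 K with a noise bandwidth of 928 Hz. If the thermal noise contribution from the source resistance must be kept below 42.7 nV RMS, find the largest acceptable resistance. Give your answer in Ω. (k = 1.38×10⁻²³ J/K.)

Johnson–Nyquist: V_n = √(4kTRB) ⇒ R = V_n² / (4kTB)
4kTB = 4 × 1.38×10⁻²³ × 290 × 9.28×10² = 1.49×10⁻¹⁷
R = (4.27×10⁻⁸)² / 1.49×10⁻¹⁷ = 1.23×10² Ω = 123 Ω

123 Ω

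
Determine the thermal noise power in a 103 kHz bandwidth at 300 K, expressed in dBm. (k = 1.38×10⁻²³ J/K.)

P_n = kTB = 1.38×10⁻²³ × 300 × 1.03×10⁵ = 4.26×10⁻¹⁶ W
In dBm: 10 log₁₀(4.26×10⁻¹⁶ / 10⁻³) = −123.7 dBm

−123.7 dBm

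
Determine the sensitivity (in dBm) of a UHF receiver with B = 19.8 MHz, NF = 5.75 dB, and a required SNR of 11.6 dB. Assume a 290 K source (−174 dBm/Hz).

−83.7 dBm

Sensitivity = −174 + 10 log₁₀(B) + NF + SNR_min
= −174 + 72.97 + 5.75 + 11.6
= −83.68 dBm → −83.7 dBm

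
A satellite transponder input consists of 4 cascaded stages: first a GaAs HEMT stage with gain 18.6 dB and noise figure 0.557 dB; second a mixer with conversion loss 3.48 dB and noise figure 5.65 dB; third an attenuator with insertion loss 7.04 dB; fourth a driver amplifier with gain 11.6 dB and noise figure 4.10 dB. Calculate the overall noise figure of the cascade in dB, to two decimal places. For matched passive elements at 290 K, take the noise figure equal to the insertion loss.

Convert to linear (a loss of L dB is a gain of −L dB): F_i = 10^(NF_i/10), G_i = 10^(G_i,dB/10)
  Stage 1: F_1 = 10^(0.557/10) = 1.137, G_1 = 10^(18.6/10) = 72.44
  Stage 2: F_2 = 10^(5.65/10) = 3.673, G_2 = 10^(−3.48/10) = 0.4487
  Stage 3: F_3 = 10^(7.04/10) = 5.058, G_3 = 10^(−7.04/10) = 0.1977
  Stage 4: F_4 = 10^(4.10/10) = 2.570, G_4 = 10^(11.6/10) = 14.45
Friis cascade:
  F = 1.137 + (3.673 − 1)/72.44 + (5.058 − 1)/32.51 + (2.570 − 1)/6.427 = 1.543
NF = 10 log₁₀(1.543) = 1.88 dB

1.88 dB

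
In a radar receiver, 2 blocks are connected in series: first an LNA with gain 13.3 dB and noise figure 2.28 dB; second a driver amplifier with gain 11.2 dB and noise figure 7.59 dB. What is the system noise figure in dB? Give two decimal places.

2.82 dB

Convert to linear (a loss of L dB is a gain of −L dB): F_i = 10^(NF_i/10), G_i = 10^(G_i,dB/10)
  Stage 1: F_1 = 10^(2.28/10) = 1.690, G_1 = 10^(13.3/10) = 21.38
  Stage 2: F_2 = 10^(7.59/10) = 5.741, G_2 = 10^(11.2/10) = 13.18
Friis cascade:
  F = 1.690 + (5.741 − 1)/21.38 = 1.912
NF = 10 log₁₀(1.912) = 2.82 dB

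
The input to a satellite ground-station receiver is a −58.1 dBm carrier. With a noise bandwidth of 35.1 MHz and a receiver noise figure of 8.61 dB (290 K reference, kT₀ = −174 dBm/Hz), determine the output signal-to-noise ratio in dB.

31.8 dB

Noise floor: N = −174 + 10 log₁₀(B) + NF
10 log₁₀(3.51×10⁷) = 75.45 dB
N = −174 + 75.45 + 8.61 = −89.94 dBm
SNR = P_sig − N = −58.1 − (−89.94) = 31.84 dB → 31.8 dB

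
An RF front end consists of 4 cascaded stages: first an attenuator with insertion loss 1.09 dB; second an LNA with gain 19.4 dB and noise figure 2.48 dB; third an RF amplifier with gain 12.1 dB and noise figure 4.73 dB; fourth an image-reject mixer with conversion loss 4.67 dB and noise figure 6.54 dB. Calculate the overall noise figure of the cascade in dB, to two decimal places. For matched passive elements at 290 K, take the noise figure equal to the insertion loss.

Convert to linear (a loss of L dB is a gain of −L dB): F_i = 10^(NF_i/10), G_i = 10^(G_i,dB/10)
  Stage 1: F_1 = 10^(1.09/10) = 1.285, G_1 = 10^(−1.09/10) = 0.7780
  Stage 2: F_2 = 10^(2.48/10) = 1.770, G_2 = 10^(19.4/10) = 87.10
  Stage 3: F_3 = 10^(4.73/10) = 2.972, G_3 = 10^(12.1/10) = 16.22
  Stage 4: F_4 = 10^(6.54/10) = 4.508, G_4 = 10^(−4.67/10) = 0.3412
Friis cascade:
  F = 1.285 + (1.770 − 1)/0.7780 + (2.972 − 1)/67.76 + (4.508 − 1)/1099 = 2.307
NF = 10 log₁₀(2.307) = 3.63 dB

3.63 dB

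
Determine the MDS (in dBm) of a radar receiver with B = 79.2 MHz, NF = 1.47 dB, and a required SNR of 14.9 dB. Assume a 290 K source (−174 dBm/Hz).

Sensitivity = −174 + 10 log₁₀(B) + NF + SNR_min
= −174 + 78.99 + 1.47 + 14.9
= −78.64 dBm → −78.6 dBm

−78.6 dBm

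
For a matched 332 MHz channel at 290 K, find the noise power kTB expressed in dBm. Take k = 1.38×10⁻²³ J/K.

−88.8 dBm

P_n = kTB = 1.38×10⁻²³ × 290 × 3.32×10⁸ = 1.33×10⁻¹² W
In dBm: 10 log₁₀(1.33×10⁻¹² / 10⁻³) = −88.8 dBm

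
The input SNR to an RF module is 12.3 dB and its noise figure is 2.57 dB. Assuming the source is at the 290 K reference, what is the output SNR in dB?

By definition F = SNR_in/SNR_out, so in dB: SNR_out = SNR_in − NF
SNR_out = 12.3 − 2.57 = 9.73 dB

9.73 dB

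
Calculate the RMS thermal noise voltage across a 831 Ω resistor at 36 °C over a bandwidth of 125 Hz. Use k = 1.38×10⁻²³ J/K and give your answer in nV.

42.1 nV

T = 36 °C + 273.15 = 309.15 K
V_n = √(4kTRB)
4kTRB = 4 × 1.38×10⁻²³ × 309.15 × 8.31×10² × 1.25×10² = 1.77×10⁻¹⁵ V²
V_n = √(1.77×10⁻¹⁵) = 4.21×10⁻⁸ V = 42.1 nV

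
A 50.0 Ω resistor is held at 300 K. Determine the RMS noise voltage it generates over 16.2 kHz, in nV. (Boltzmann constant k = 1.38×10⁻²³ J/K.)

116 nV

V_n = √(4kTRB)
4kTRB = 4 × 1.38×10⁻²³ × 300 × 5.00×10¹ × 1.62×10⁴ = 1.34×10⁻¹⁴ V²
V_n = √(1.34×10⁻¹⁴) = 1.16×10⁻⁷ V = 116 nV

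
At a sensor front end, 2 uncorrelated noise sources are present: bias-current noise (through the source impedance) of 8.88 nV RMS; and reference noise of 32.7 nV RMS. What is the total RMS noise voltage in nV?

Uncorrelated sources add in power (mean-square): V_tot = √(ΣV_i²)
V_tot = √[(8.88×10⁻⁹)² + (3.27×10⁻⁸)²] = 3.39×10⁻⁸ V = 33.9 nV

33.9 nV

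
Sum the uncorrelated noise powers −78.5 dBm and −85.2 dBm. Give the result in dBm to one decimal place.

−77.7 dBm

Convert to linear, add, convert back:
P₁ = 1.41×10⁻¹¹ W, P₂ = 3.02×10⁻¹² W
P_tot = 1.71×10⁻¹¹ W → 10 log₁₀(P_tot / 10⁻³) = −77.7 dBm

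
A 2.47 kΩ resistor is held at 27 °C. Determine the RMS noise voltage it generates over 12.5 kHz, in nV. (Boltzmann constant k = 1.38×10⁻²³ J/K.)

T = 27 °C + 273.15 = 300.15 K
V_n = √(4kTRB)
4kTRB = 4 × 1.38×10⁻²³ × 300.15 × 2.47×10³ × 1.25×10⁴ = 5.12×10⁻¹³ V²
V_n = √(5.12×10⁻¹³) = 7.15×10⁻⁷ V = 715 nV

715 nV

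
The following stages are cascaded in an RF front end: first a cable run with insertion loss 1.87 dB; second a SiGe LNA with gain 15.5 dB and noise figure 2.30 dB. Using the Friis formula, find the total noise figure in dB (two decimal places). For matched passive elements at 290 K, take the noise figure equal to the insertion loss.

4.17 dB

Convert to linear (a loss of L dB is a gain of −L dB): F_i = 10^(NF_i/10), G_i = 10^(G_i,dB/10)
  Stage 1: F_1 = 10^(1.87/10) = 1.538, G_1 = 10^(−1.87/10) = 0.6501
  Stage 2: F_2 = 10^(2.30/10) = 1.698, G_2 = 10^(15.5/10) = 35.48
Friis cascade:
  F = 1.538 + (1.698 − 1)/0.6501 = 2.612
NF = 10 log₁₀(2.612) = 4.17 dB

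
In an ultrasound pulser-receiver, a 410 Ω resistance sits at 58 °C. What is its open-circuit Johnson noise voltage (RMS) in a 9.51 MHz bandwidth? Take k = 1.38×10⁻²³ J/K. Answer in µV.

T = 58 °C + 273.15 = 331.15 K
V_n = √(4kTRB)
4kTRB = 4 × 1.38×10⁻²³ × 331.15 × 4.10×10² × 9.51×10⁶ = 7.13×10⁻¹¹ V²
V_n = √(7.13×10⁻¹¹) = 8.44×10⁻⁶ V = 8.44 µV

8.44 µV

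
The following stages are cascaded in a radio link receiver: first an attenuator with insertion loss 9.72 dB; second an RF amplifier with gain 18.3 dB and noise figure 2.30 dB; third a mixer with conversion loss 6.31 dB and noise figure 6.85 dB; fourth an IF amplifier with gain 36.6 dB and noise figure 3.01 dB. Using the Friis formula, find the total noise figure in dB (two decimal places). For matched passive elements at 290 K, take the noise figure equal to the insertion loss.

Convert to linear (a loss of L dB is a gain of −L dB): F_i = 10^(NF_i/10), G_i = 10^(G_i,dB/10)
  Stage 1: F_1 = 10^(9.72/10) = 9.376, G_1 = 10^(−9.72/10) = 0.1067
  Stage 2: F_2 = 10^(2.30/10) = 1.698, G_2 = 10^(18.3/10) = 67.61
  Stage 3: F_3 = 10^(6.85/10) = 4.842, G_3 = 10^(−6.31/10) = 0.2339
  Stage 4: F_4 = 10^(3.01/10) = 2.000, G_4 = 10^(36.6/10) = 4571
Friis cascade:
  F = 9.376 + (1.698 − 1)/0.1067 + (4.842 − 1)/7.211 + (2.000 − 1)/1.687 = 17.05
NF = 10 log₁₀(17.05) = 12.32 dB

12.32 dB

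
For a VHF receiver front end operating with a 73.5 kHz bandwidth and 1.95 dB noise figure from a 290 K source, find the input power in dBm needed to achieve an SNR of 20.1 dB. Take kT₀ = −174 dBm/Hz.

Sensitivity = −174 + 10 log₁₀(B) + NF + SNR_min
= −174 + 48.66 + 1.95 + 20.1
= −103.29 dBm → −103.3 dBm

−103.3 dBm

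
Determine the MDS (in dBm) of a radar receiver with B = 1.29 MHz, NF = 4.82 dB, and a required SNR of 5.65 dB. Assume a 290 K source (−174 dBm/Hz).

−102.4 dBm

Sensitivity = −174 + 10 log₁₀(B) + NF + SNR_min
= −174 + 61.11 + 4.82 + 5.65
= −102.42 dBm → −102.4 dBm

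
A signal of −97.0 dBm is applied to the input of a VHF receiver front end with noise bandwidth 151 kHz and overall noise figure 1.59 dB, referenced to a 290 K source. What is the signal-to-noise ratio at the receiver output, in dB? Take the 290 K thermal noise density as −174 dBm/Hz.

Noise floor: N = −174 + 10 log₁₀(B) + NF
10 log₁₀(1.51×10⁵) = 51.79 dB
N = −174 + 51.79 + 1.59 = −120.62 dBm
SNR = P_sig − N = −97.0 − (−120.62) = 23.62 dB → 23.6 dB

23.6 dB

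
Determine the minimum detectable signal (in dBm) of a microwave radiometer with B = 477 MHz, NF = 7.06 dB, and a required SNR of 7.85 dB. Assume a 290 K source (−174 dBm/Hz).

−72.3 dBm

Sensitivity = −174 + 10 log₁₀(B) + NF + SNR_min
= −174 + 86.79 + 7.06 + 7.85
= −72.30 dBm → −72.3 dBm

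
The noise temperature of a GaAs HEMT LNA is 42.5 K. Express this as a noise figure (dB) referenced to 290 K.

0.594 dB

F = 1 + T_e/T₀ = 1 + 42.5/290 = 1.14655
NF = 10 log₁₀(1.14655) = 0.594 dB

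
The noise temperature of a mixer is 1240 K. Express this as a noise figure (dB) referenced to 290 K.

F = 1 + T_e/T₀ = 1 + 1240/290 = 5.27586
NF = 10 log₁₀(5.27586) = 7.22 dB

7.22 dB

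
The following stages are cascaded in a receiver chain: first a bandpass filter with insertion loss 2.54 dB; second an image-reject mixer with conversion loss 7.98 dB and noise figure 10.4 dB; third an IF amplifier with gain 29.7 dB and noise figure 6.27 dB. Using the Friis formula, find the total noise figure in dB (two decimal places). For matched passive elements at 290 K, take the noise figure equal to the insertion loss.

Convert to linear (a loss of L dB is a gain of −L dB): F_i = 10^(NF_i/10), G_i = 10^(G_i,dB/10)
  Stage 1: F_1 = 10^(2.54/10) = 1.795, G_1 = 10^(−2.54/10) = 0.5572
  Stage 2: F_2 = 10^(10.4/10) = 10.96, G_2 = 10^(−7.98/10) = 0.1592
  Stage 3: F_3 = 10^(6.27/10) = 4.236, G_3 = 10^(29.7/10) = 933.3
Friis cascade:
  F = 1.795 + (10.96 − 1)/0.5572 + (4.236 − 1)/0.08872 = 56.16
NF = 10 log₁₀(56.16) = 17.49 dB

17.49 dB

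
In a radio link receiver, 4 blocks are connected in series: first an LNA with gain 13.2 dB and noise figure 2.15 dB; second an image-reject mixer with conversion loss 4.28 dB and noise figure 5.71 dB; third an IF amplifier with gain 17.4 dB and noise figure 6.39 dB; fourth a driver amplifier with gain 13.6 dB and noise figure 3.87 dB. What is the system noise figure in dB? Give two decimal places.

Convert to linear (a loss of L dB is a gain of −L dB): F_i = 10^(NF_i/10), G_i = 10^(G_i,dB/10)
  Stage 1: F_1 = 10^(2.15/10) = 1.641, G_1 = 10^(13.2/10) = 20.89
  Stage 2: F_2 = 10^(5.71/10) = 3.724, G_2 = 10^(−4.28/10) = 0.3733
  Stage 3: F_3 = 10^(6.39/10) = 4.355, G_3 = 10^(17.4/10) = 54.95
  Stage 4: F_4 = 10^(3.87/10) = 2.438, G_4 = 10^(13.6/10) = 22.91
Friis cascade:
  F = 1.641 + (3.724 − 1)/20.89 + (4.355 − 1)/7.798 + (2.438 − 1)/428.5 = 2.205
NF = 10 log₁₀(2.205) = 3.43 dB

3.43 dB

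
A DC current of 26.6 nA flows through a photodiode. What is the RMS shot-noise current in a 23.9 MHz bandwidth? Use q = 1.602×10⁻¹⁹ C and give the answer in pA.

451 pA

I_n = √(2qI·B)
2qI·B = 2 × 1.602×10⁻¹⁹ × 2.66×10⁻⁸ × 2.39×10⁷ = 2.04×10⁻¹⁹ A²
I_n = √(2.04×10⁻¹⁹) = 4.51×10⁻¹⁰ A = 451 pA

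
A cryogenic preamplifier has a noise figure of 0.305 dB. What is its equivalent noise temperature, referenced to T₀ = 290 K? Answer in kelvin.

F = 10^(0.305/10) = 1.07275
T_e = (F − 1)·T₀ = (1.07275 − 1) × 290 = 21.1 K

21.1 K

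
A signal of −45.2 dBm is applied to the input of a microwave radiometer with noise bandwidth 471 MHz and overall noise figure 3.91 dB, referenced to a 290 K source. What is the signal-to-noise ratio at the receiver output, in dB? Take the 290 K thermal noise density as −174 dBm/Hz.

38.2 dB

Noise floor: N = −174 + 10 log₁₀(B) + NF
10 log₁₀(4.71×10⁸) = 86.73 dB
N = −174 + 86.73 + 3.91 = −83.36 dBm
SNR = P_sig − N = −45.2 − (−83.36) = 38.16 dB → 38.2 dB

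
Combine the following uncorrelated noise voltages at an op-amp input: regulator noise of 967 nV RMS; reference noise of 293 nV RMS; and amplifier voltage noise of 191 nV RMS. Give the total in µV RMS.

1.03 µV

Uncorrelated sources add in power (mean-square): V_tot = √(ΣV_i²)
V_tot = √[(9.67×10⁻⁷)² + (2.93×10⁻⁷)² + (1.91×10⁻⁷)²] = 1.03×10⁻⁶ V = 1.03 µV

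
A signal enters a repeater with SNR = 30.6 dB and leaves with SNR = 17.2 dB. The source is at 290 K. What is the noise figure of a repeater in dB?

13.4 dB

NF (dB) = SNR_in(dB) − SNR_out(dB) when the source is at T₀
NF = 30.6 − 17.2 = 13.4 dB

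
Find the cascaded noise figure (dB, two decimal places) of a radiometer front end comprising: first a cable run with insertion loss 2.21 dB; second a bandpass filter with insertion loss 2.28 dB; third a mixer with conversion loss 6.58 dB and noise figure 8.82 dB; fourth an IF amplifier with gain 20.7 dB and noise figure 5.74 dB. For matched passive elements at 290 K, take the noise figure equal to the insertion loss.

17.53 dB

Convert to linear (a loss of L dB is a gain of −L dB): F_i = 10^(NF_i/10), G_i = 10^(G_i,dB/10)
  Stage 1: F_1 = 10^(2.21/10) = 1.663, G_1 = 10^(−2.21/10) = 0.6012
  Stage 2: F_2 = 10^(2.28/10) = 1.690, G_2 = 10^(−2.28/10) = 0.5916
  Stage 3: F_3 = 10^(8.82/10) = 7.621, G_3 = 10^(−6.58/10) = 0.2198
  Stage 4: F_4 = 10^(5.74/10) = 3.750, G_4 = 10^(20.7/10) = 117.5
Friis cascade:
  F = 1.663 + (1.690 − 1)/0.6012 + (7.621 − 1)/0.3556 + (3.750 − 1)/0.07816 = 56.61
NF = 10 log₁₀(56.61) = 17.53 dB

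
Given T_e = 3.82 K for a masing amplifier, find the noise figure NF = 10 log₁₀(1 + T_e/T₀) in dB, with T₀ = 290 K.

0.057 dB

F = 1 + T_e/T₀ = 1 + 3.82/290 = 1.01317
NF = 10 log₁₀(1.01317) = 0.057 dB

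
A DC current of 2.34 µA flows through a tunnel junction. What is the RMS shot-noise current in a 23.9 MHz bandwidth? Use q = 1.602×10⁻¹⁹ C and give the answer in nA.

4.23 nA

I_n = √(2qI·B)
2qI·B = 2 × 1.602×10⁻¹⁹ × 2.34×10⁻⁶ × 2.39×10⁷ = 1.79×10⁻¹⁷ A²
I_n = √(1.79×10⁻¹⁷) = 4.23×10⁻⁹ A = 4.23 nA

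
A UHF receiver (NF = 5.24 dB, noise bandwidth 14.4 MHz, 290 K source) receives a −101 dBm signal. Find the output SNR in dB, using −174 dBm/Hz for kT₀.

Noise floor: N = −174 + 10 log₁₀(B) + NF
10 log₁₀(1.44×10⁷) = 71.58 dB
N = −174 + 71.58 + 5.24 = −97.18 dBm
SNR = P_sig − N = −101 − (−97.18) = −3.82 dB → −3.8 dB

−3.8 dB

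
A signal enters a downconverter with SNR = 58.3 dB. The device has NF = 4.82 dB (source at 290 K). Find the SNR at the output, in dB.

53.48 dB

By definition F = SNR_in/SNR_out, so in dB: SNR_out = SNR_in − NF
SNR_out = 58.3 − 4.82 = 53.48 dB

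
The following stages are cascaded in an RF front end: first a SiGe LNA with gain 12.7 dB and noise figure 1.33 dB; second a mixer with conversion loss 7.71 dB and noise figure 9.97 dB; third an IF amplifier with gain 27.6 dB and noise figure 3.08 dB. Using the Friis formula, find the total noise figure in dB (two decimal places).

3.35 dB

Convert to linear (a loss of L dB is a gain of −L dB): F_i = 10^(NF_i/10), G_i = 10^(G_i,dB/10)
  Stage 1: F_1 = 10^(1.33/10) = 1.358, G_1 = 10^(12.7/10) = 18.62
  Stage 2: F_2 = 10^(9.97/10) = 9.931, G_2 = 10^(−7.71/10) = 0.1694
  Stage 3: F_3 = 10^(3.08/10) = 2.032, G_3 = 10^(27.6/10) = 575.4
Friis cascade:
  F = 1.358 + (9.931 − 1)/18.62 + (2.032 − 1)/3.155 = 2.165
NF = 10 log₁₀(2.165) = 3.35 dB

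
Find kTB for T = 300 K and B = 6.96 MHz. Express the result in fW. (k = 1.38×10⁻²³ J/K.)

28.8 fW

P_n = kTB = 1.38×10⁻²³ × 300 × 6.96×10⁶ = 2.88×10⁻¹⁴ W = 28.8 fW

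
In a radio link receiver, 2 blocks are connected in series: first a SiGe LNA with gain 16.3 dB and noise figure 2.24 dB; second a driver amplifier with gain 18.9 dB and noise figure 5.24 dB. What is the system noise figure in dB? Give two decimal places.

2.38 dB

Convert to linear (a loss of L dB is a gain of −L dB): F_i = 10^(NF_i/10), G_i = 10^(G_i,dB/10)
  Stage 1: F_1 = 10^(2.24/10) = 1.675, G_1 = 10^(16.3/10) = 42.66
  Stage 2: F_2 = 10^(5.24/10) = 3.342, G_2 = 10^(18.9/10) = 77.62
Friis cascade:
  F = 1.675 + (3.342 − 1)/42.66 = 1.730
NF = 10 log₁₀(1.730) = 2.38 dB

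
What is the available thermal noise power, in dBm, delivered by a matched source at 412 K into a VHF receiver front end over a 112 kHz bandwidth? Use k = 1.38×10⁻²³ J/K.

−122.0 dBm

P_n = kTB = 1.38×10⁻²³ × 412 × 1.12×10⁵ = 6.37×10⁻¹⁶ W
In dBm: 10 log₁₀(6.37×10⁻¹⁶ / 10⁻³) = −122.0 dBm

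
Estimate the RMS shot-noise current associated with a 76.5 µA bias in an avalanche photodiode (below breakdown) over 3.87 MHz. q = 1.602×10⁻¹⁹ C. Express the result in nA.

I_n = √(2qI·B)
2qI·B = 2 × 1.602×10⁻¹⁹ × 7.65×10⁻⁵ × 3.87×10⁶ = 9.49×10⁻¹⁷ A²
I_n = √(9.49×10⁻¹⁷) = 9.74×10⁻⁹ A = 9.74 nA

9.74 nA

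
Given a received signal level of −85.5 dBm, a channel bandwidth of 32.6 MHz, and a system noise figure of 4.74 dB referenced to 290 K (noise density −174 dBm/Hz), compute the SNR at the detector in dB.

Noise floor: N = −174 + 10 log₁₀(B) + NF
10 log₁₀(3.26×10⁷) = 75.13 dB
N = −174 + 75.13 + 4.74 = −94.13 dBm
SNR = P_sig − N = −85.5 − (−94.13) = 8.63 dB → 8.6 dB

8.6 dB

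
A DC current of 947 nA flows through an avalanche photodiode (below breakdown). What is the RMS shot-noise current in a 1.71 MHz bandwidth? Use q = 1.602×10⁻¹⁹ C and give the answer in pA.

720 pA

I_n = √(2qI·B)
2qI·B = 2 × 1.602×10⁻¹⁹ × 9.47×10⁻⁷ × 1.71×10⁶ = 5.19×10⁻¹⁹ A²
I_n = √(5.19×10⁻¹⁹) = 7.20×10⁻¹⁰ A = 720 pA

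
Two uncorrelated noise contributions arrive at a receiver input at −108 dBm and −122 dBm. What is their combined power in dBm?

−107.8 dBm

Convert to linear, add, convert back:
P₁ = 1.58×10⁻¹⁴ W, P₂ = 6.31×10⁻¹⁶ W
P_tot = 1.65×10⁻¹⁴ W → 10 log₁₀(P_tot / 10⁻³) = −107.8 dBm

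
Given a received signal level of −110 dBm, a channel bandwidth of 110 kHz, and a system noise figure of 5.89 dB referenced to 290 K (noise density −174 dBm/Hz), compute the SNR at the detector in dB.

Noise floor: N = −174 + 10 log₁₀(B) + NF
10 log₁₀(1.10×10⁵) = 50.41 dB
N = −174 + 50.41 + 5.89 = −117.70 dBm
SNR = P_sig − N = −110 − (−117.70) = 7.70 dB → 7.7 dB

7.7 dB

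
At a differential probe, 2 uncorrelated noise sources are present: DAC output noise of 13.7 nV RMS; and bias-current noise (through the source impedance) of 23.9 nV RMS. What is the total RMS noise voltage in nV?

Uncorrelated sources add in power (mean-square): V_tot = √(ΣV_i²)
V_tot = √[(1.37×10⁻⁸)² + (2.39×10⁻⁸)²] = 2.75×10⁻⁸ V = 27.5 nV

27.5 nV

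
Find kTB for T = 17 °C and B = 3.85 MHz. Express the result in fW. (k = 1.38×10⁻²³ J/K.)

T = 17 °C + 273.15 = 290.15 K
P_n = kTB = 1.38×10⁻²³ × 290.15 × 3.85×10⁶ = 1.54×10⁻¹⁴ W = 15.4 fW

15.4 fW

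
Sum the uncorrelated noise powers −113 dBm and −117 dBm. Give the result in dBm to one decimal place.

Convert to linear, add, convert back:
P₁ = 5.01×10⁻¹⁵ W, P₂ = 2.00×10⁻¹⁵ W
P_tot = 7.01×10⁻¹⁵ W → 10 log₁₀(P_tot / 10⁻³) = −111.5 dBm

−111.5 dBm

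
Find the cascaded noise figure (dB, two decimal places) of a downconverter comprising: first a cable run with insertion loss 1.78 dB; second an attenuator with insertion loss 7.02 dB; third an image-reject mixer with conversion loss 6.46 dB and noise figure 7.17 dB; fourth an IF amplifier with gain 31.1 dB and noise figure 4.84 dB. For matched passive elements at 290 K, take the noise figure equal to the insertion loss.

Convert to linear (a loss of L dB is a gain of −L dB): F_i = 10^(NF_i/10), G_i = 10^(G_i,dB/10)
  Stage 1: F_1 = 10^(1.78/10) = 1.507, G_1 = 10^(−1.78/10) = 0.6637
  Stage 2: F_2 = 10^(7.02/10) = 5.035, G_2 = 10^(−7.02/10) = 0.1986
  Stage 3: F_3 = 10^(7.17/10) = 5.212, G_3 = 10^(−6.46/10) = 0.2259
  Stage 4: F_4 = 10^(4.84/10) = 3.048, G_4 = 10^(31.1/10) = 1288
Friis cascade:
  F = 1.507 + (5.035 − 1)/0.6637 + (5.212 − 1)/0.1318 + (3.048 − 1)/0.02979 = 108.3
NF = 10 log₁₀(108.3) = 20.35 dB

20.35 dB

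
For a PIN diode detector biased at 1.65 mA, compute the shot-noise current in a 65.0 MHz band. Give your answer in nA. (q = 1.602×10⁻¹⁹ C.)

I_n = √(2qI·B)
2qI·B = 2 × 1.602×10⁻¹⁹ × 1.65×10⁻³ × 6.50×10⁷ = 3.44×10⁻¹⁴ A²
I_n = √(3.44×10⁻¹⁴) = 1.85×10⁻⁷ A = 185 nA

185 nA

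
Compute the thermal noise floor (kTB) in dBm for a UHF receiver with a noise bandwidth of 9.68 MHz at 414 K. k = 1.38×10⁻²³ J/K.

P_n = kTB = 1.38×10⁻²³ × 414 × 9.68×10⁶ = 5.53×10⁻¹⁴ W
In dBm: 10 log₁₀(5.53×10⁻¹⁴ / 10⁻³) = −102.6 dBm

−102.6 dBm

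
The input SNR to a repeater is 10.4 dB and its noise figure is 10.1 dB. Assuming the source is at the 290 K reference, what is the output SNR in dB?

0.3 dB

By definition F = SNR_in/SNR_out, so in dB: SNR_out = SNR_in − NF
SNR_out = 10.4 − 10.1 = 0.3 dB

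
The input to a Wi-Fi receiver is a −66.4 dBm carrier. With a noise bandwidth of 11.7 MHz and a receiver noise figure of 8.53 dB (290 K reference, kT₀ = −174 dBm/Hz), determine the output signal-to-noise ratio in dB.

Noise floor: N = −174 + 10 log₁₀(B) + NF
10 log₁₀(1.17×10⁷) = 70.68 dB
N = −174 + 70.68 + 8.53 = −94.79 dBm
SNR = P_sig − N = −66.4 − (−94.79) = 28.39 dB → 28.4 dB

28.4 dB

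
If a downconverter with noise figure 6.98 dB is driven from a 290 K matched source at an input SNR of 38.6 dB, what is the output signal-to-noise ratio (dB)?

By definition F = SNR_in/SNR_out, so in dB: SNR_out = SNR_in − NF
SNR_out = 38.6 − 6.98 = 31.62 dB

31.62 dB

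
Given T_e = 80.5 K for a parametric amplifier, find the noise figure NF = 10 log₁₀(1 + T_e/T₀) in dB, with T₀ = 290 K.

F = 1 + T_e/T₀ = 1 + 80.5/290 = 1.27759
NF = 10 log₁₀(1.27759) = 1.06 dB

1.06 dB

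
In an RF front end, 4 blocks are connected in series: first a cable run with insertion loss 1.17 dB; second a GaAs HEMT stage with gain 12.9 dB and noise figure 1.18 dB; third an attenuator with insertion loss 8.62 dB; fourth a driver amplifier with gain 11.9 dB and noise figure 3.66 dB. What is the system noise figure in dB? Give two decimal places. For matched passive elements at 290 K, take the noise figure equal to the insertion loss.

4.45 dB

Convert to linear (a loss of L dB is a gain of −L dB): F_i = 10^(NF_i/10), G_i = 10^(G_i,dB/10)
  Stage 1: F_1 = 10^(1.17/10) = 1.309, G_1 = 10^(−1.17/10) = 0.7638
  Stage 2: F_2 = 10^(1.18/10) = 1.312, G_2 = 10^(12.9/10) = 19.50
  Stage 3: F_3 = 10^(8.62/10) = 7.278, G_3 = 10^(−8.62/10) = 0.1374
  Stage 4: F_4 = 10^(3.66/10) = 2.323, G_4 = 10^(11.9/10) = 15.49
Friis cascade:
  F = 1.309 + (1.312 − 1)/0.7638 + (7.278 − 1)/14.89 + (2.323 − 1)/2.046 = 2.786
NF = 10 log₁₀(2.786) = 4.45 dB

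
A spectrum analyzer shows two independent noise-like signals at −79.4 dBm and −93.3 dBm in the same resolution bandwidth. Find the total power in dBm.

Convert to linear, add, convert back:
P₁ = 1.15×10⁻¹¹ W, P₂ = 4.68×10⁻¹³ W
P_tot = 1.19×10⁻¹¹ W → 10 log₁₀(P_tot / 10⁻³) = −79.2 dBm

−79.2 dBm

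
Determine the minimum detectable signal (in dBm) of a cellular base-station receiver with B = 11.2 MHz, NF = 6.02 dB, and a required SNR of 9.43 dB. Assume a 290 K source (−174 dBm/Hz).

Sensitivity = −174 + 10 log₁₀(B) + NF + SNR_min
= −174 + 70.49 + 6.02 + 9.43
= −88.06 dBm → −88.1 dBm

−88.1 dBm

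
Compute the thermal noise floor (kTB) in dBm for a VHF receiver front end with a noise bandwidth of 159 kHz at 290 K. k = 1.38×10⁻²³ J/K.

−122.0 dBm

P_n = kTB = 1.38×10⁻²³ × 290 × 1.59×10⁵ = 6.36×10⁻¹⁶ W
In dBm: 10 log₁₀(6.36×10⁻¹⁶ / 10⁻³) = −122.0 dBm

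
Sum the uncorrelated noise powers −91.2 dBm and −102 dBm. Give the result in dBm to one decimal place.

−90.9 dBm

Convert to linear, add, convert back:
P₁ = 7.59×10⁻¹³ W, P₂ = 6.31×10⁻¹⁴ W
P_tot = 8.22×10⁻¹³ W → 10 log₁₀(P_tot / 10⁻³) = −90.9 dBm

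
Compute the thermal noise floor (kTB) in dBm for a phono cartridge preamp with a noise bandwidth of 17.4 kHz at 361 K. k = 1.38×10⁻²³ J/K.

−130.6 dBm

P_n = kTB = 1.38×10⁻²³ × 361 × 1.74×10⁴ = 8.67×10⁻¹⁷ W
In dBm: 10 log₁₀(8.67×10⁻¹⁷ / 10⁻³) = −130.6 dBm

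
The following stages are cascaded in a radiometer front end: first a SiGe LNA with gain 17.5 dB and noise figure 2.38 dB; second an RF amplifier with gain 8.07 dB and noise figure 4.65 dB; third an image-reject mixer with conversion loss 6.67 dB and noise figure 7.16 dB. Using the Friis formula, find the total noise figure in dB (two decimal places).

Convert to linear (a loss of L dB is a gain of −L dB): F_i = 10^(NF_i/10), G_i = 10^(G_i,dB/10)
  Stage 1: F_1 = 10^(2.38/10) = 1.730, G_1 = 10^(17.5/10) = 56.23
  Stage 2: F_2 = 10^(4.65/10) = 2.917, G_2 = 10^(8.07/10) = 6.412
  Stage 3: F_3 = 10^(7.16/10) = 5.200, G_3 = 10^(−6.67/10) = 0.2153
Friis cascade:
  F = 1.730 + (2.917 − 1)/56.23 + (5.200 − 1)/360.6 = 1.776
NF = 10 log₁₀(1.776) = 2.49 dB

2.49 dB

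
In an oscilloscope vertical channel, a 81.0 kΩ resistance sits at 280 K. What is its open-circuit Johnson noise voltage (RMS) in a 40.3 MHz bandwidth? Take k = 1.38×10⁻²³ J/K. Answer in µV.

V_n = √(4kTRB)
4kTRB = 4 × 1.38×10⁻²³ × 280 × 8.10×10⁴ × 4.03×10⁷ = 5.05×10⁻⁸ V²
V_n = √(5.05×10⁻⁸) = 2.25×10⁻⁴ V = 225 µV

225 µV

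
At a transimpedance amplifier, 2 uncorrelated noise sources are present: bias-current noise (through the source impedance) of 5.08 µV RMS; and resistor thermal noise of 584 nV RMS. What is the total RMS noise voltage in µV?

5.11 µV

Uncorrelated sources add in power (mean-square): V_tot = √(ΣV_i²)
V_tot = √[(5.08×10⁻⁶)² + (5.84×10⁻⁷)²] = 5.11×10⁻⁶ V = 5.11 µV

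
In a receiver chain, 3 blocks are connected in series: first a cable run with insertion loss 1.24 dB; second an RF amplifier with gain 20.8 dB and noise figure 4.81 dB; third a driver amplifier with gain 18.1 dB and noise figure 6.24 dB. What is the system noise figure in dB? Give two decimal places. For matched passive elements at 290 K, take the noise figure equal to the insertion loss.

Convert to linear (a loss of L dB is a gain of −L dB): F_i = 10^(NF_i/10), G_i = 10^(G_i,dB/10)
  Stage 1: F_1 = 10^(1.24/10) = 1.330, G_1 = 10^(−1.24/10) = 0.7516
  Stage 2: F_2 = 10^(4.81/10) = 3.027, G_2 = 10^(20.8/10) = 120.2
  Stage 3: F_3 = 10^(6.24/10) = 4.207, G_3 = 10^(18.1/10) = 64.57
Friis cascade:
  F = 1.330 + (3.027 − 1)/0.7516 + (4.207 − 1)/90.36 = 4.063
NF = 10 log₁₀(4.063) = 6.09 dB

6.09 dB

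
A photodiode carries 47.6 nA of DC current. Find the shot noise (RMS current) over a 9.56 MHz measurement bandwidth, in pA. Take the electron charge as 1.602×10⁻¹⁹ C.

I_n = √(2qI·B)
2qI·B = 2 × 1.602×10⁻¹⁹ × 4.76×10⁻⁸ × 9.56×10⁶ = 1.46×10⁻¹⁹ A²
I_n = √(1.46×10⁻¹⁹) = 3.82×10⁻¹⁰ A = 382 pA

382 pA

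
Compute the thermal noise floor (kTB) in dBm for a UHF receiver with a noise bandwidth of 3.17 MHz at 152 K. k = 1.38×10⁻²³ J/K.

−111.8 dBm

P_n = kTB = 1.38×10⁻²³ × 152 × 3.17×10⁶ = 6.65×10⁻¹⁵ W
In dBm: 10 log₁₀(6.65×10⁻¹⁵ / 10⁻³) = −111.8 dBm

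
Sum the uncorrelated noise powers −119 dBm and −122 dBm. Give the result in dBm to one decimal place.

−117.2 dBm

Convert to linear, add, convert back:
P₁ = 1.26×10⁻¹⁵ W, P₂ = 6.31×10⁻¹⁶ W
P_tot = 1.89×10⁻¹⁵ W → 10 log₁₀(P_tot / 10⁻³) = −117.2 dBm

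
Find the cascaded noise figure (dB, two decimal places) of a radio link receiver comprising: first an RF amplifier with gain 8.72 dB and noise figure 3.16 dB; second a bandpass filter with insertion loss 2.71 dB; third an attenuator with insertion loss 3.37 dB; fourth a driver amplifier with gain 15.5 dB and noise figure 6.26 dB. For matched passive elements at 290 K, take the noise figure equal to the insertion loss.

6.27 dB

Convert to linear (a loss of L dB is a gain of −L dB): F_i = 10^(NF_i/10), G_i = 10^(G_i,dB/10)
  Stage 1: F_1 = 10^(3.16/10) = 2.070, G_1 = 10^(8.72/10) = 7.447
  Stage 2: F_2 = 10^(2.71/10) = 1.866, G_2 = 10^(−2.71/10) = 0.5358
  Stage 3: F_3 = 10^(3.37/10) = 2.173, G_3 = 10^(−3.37/10) = 0.4603
  Stage 4: F_4 = 10^(6.26/10) = 4.227, G_4 = 10^(15.5/10) = 35.48
Friis cascade:
  F = 2.070 + (1.866 − 1)/7.447 + (2.173 − 1)/3.990 + (4.227 − 1)/1.837 = 4.237
NF = 10 log₁₀(4.237) = 6.27 dB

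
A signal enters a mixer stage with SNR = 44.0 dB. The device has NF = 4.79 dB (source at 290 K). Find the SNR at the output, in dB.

By definition F = SNR_in/SNR_out, so in dB: SNR_out = SNR_in − NF
SNR_out = 44.0 − 4.79 = 39.21 dB

39.21 dB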